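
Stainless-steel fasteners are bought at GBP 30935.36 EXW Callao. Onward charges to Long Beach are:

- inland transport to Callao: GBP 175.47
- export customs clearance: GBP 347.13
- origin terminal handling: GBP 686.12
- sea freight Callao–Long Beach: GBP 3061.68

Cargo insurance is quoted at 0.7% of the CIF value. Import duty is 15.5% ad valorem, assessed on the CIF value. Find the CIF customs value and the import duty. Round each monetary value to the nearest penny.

Let C be the CIF value. C = EXW price + pre-shipment costs + freight + 0.7% × C
C − 0.7% × C = 30935.36 + 175.47 + 347.13 + 686.12 + 3061.68
0.993 × C = 35205.76
C = 35205.76 / 0.993 = 35453.94
Insurance premium = 0.7% × 35453.94 = 248.18
Import duty = 35453.94 × 15.5% = 5495.36

CIF value: GBP 35453.94; import duty: GBP 5495.36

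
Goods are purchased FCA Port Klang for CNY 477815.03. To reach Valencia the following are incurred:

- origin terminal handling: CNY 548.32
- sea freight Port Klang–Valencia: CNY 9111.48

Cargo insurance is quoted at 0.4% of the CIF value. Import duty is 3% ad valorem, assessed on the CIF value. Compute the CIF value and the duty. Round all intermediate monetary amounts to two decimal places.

Let C be the CIF value. C = FCA price + pre-shipment costs + freight + 0.4% × C
C − 0.4% × C = 477815.03 + 548.32 + 9111.48
0.996 × C = 487474.83
C = 487474.83 / 0.996 = 489432.56
Insurance premium = 0.4% × 489432.56 = 1957.73
Import duty = 489432.56 × 3% = 14682.98

CIF value: CNY 489432.56; import duty: CNY 14682.98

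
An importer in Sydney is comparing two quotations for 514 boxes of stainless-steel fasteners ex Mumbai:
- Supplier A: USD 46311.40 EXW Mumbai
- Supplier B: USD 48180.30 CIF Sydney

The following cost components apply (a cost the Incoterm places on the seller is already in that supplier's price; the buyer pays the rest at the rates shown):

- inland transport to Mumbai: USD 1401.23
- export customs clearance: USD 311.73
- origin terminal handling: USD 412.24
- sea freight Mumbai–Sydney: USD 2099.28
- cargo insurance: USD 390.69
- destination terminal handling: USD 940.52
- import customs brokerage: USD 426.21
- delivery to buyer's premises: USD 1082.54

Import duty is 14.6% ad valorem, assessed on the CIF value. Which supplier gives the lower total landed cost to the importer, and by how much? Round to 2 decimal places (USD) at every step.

Supplier B is cheaper by USD 3147.23

Supplier A (EXW):
CIF value = EXW price + inland to port + export clearance + origin terminal + freight + insurance = 46311.40 + 1401.23 + 311.73 + 412.24 + 2099.28 + 390.69 = 50926.57
Import duty = 50926.57 × 14.6% = 7435.28
Buyer bears (A): 1401.23 + 311.73 + 412.24 + 2099.28 + 390.69 + 940.52 + 426.21 + 1082.54 = 7064.44
Landed cost (A) = invoice 46311.40 + 7064.44 + duty 7435.28 = 60811.12
Supplier B (CIF):
The CIF price already equals the CIF value: 48180.30
Import duty = 48180.30 × 14.6% = 7034.32
Buyer bears (B): 940.52 + 426.21 + 1082.54 = 2449.27
Landed cost (B) = invoice 48180.30 + 2449.27 + duty 7034.32 = 57663.89
Difference = |60811.12 − 57663.89| = 3147.23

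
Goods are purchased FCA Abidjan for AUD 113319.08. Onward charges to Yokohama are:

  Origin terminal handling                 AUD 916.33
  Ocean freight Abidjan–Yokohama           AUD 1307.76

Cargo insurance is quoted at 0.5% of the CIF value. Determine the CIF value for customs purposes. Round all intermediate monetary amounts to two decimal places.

Let C be the CIF value. C = FCA price + pre-shipment costs + freight + 0.5% × C
C − 0.5% × C = 113319.08 + 916.33 + 1307.76
0.995 × C = 115543.17
C = 115543.17 / 0.995 = 116123.79
Insurance premium = 0.5% × 116123.79 = 580.62

CIF value: AUD 116123.79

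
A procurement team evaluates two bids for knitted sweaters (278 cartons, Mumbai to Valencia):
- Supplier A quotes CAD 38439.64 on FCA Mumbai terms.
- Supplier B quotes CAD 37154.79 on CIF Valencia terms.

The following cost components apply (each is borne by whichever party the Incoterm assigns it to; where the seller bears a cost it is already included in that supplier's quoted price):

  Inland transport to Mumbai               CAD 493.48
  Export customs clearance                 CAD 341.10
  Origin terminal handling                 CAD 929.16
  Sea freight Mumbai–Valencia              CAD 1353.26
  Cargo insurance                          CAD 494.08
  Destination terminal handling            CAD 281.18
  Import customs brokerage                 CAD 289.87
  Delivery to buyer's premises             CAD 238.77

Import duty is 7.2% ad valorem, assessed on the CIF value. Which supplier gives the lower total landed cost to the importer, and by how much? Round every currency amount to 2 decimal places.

Supplier A (FCA):
CIF value = FCA price + origin terminal + freight + insurance = 38439.64 + 929.16 + 1353.26 + 494.08 = 41216.14
Import duty = 41216.14 × 7.2% = 2967.56
Buyer bears (A): 929.16 + 1353.26 + 494.08 + 281.18 + 289.87 + 238.77 = 3586.32
Landed cost (A) = invoice 38439.64 + 3586.32 + duty 2967.56 = 44993.52
Supplier B (CIF):
The CIF price already equals the CIF value: 37154.79
Import duty = 37154.79 × 7.2% = 2675.14
Buyer bears (B): 281.18 + 289.87 + 238.77 = 809.82
Landed cost (B) = invoice 37154.79 + 809.82 + duty 2675.14 = 40639.75
Difference = |44993.52 − 40639.75| = 4353.77

Supplier B is cheaper by CAD 4353.77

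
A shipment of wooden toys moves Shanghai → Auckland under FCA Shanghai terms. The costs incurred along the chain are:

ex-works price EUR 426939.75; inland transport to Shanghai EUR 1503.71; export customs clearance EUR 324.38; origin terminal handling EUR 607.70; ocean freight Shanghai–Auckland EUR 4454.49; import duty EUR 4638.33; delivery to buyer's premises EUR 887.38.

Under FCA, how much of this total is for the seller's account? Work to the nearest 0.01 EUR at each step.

Seller's account: EUR 428767.84

FCA: the seller delivers export-cleared goods to the carrier; the buyer bears costs from that point.
Seller's account: goods 426939.75 + inland to port 1503.71 + export clearance 324.38 = 428767.84
Buyer's account: origin terminal 607.70 + freight 4454.49 + duty 4638.33 + delivery 887.38 = 10587.90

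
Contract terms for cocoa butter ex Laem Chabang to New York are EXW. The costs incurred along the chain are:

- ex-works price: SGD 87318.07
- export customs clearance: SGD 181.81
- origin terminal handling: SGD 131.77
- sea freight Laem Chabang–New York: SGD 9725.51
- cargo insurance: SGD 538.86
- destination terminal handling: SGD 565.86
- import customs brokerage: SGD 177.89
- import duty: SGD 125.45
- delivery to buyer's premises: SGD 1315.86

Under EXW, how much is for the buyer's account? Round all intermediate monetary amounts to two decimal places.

EXW: the seller makes goods available at their premises; the buyer bears all onward costs.
Seller's account: goods 87318.07 = 87318.07
Buyer's account: export clearance 181.81 + origin terminal 131.77 + freight 9725.51 + insurance 538.86 + destination terminal 565.86 + brokerage 177.89 + duty 125.45 + delivery 1315.86 = 12763.01

Buyer's account: SGD 12763.01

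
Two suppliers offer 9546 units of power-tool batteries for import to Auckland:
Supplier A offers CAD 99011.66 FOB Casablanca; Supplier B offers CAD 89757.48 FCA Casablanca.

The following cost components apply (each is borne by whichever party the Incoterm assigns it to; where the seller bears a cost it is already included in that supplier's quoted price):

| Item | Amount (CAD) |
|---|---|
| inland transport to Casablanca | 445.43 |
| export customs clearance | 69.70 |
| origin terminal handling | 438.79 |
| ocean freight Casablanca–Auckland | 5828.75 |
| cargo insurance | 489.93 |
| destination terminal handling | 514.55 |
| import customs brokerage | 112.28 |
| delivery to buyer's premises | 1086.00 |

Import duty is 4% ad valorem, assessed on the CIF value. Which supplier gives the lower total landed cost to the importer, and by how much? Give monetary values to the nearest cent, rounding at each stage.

Supplier A (FOB):
CIF value = FOB price + freight + insurance = 99011.66 + 5828.75 + 489.93 = 105330.34
Import duty = 105330.34 × 4% = 4213.21
Buyer bears (A): 5828.75 + 489.93 + 514.55 + 112.28 + 1086.00 = 8031.51
Landed cost (A) = invoice 99011.66 + 8031.51 + duty 4213.21 = 111256.38
Supplier B (FCA):
CIF value = FCA price + origin terminal + freight + insurance = 89757.48 + 438.79 + 5828.75 + 489.93 = 96514.95
Import duty = 96514.95 × 4% = 3860.60
Buyer bears (B): 438.79 + 5828.75 + 489.93 + 514.55 + 112.28 + 1086.00 = 8470.30
Landed cost (B) = invoice 89757.48 + 8470.30 + duty 3860.60 = 102088.38
Difference = |111256.38 − 102088.38| = 9168.00

Supplier B is cheaper by CAD 9168.00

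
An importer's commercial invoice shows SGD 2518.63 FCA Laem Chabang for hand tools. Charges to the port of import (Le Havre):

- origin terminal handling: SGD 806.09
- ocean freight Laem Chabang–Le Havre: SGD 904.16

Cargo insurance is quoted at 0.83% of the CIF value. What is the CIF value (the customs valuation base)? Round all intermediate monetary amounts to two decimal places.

CIF value: SGD 4264.27

Let C be the CIF value. C = FCA price + pre-shipment costs + freight + 0.83% × C
C − 0.83% × C = 2518.63 + 806.09 + 904.16
0.9917 × C = 4228.88
C = 4228.88 / 0.9917 = 4264.27
Insurance premium = 0.83% × 4264.27 = 35.39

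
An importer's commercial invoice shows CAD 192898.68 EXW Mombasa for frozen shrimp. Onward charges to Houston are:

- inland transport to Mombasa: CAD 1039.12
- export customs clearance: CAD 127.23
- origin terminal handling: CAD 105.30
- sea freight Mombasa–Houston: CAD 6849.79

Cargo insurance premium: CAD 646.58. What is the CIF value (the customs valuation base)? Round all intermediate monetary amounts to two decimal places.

CIF value: CAD 201666.70

CIF = EXW price + pre-shipment costs + freight + insurance
CIF = 192898.68 + 1039.12 + 127.23 + 105.30 + 6849.79 + 646.58 = 201666.70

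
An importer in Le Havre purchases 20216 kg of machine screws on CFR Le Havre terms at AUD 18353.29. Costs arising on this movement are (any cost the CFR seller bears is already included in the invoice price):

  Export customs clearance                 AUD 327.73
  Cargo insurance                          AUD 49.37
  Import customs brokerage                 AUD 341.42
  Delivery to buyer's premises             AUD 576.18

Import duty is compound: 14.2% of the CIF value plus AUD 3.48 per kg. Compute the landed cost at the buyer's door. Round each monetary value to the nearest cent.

Total landed cost: AUD 92285.12

CFR: the seller pays costs through ocean freight to the destination port, but not insurance.
Already in the invoice (seller's account under CFR): export clearance — exclude.
CIF value = CFR price + insurance = 18353.29 + 49.37 = 18402.66
Ad valorem component: 18402.66 × 14.2% = 2613.18
Specific component: 20216 × 3.48 = 70351.68
Import duty = 2613.18 + 70351.68 = 72964.86
Buyer bears: insurance 49.37 + brokerage 341.42 + delivery 576.18 + duty 72964.86 = 73931.83
Landed cost = invoice 18353.29 + 73931.83 = 92285.12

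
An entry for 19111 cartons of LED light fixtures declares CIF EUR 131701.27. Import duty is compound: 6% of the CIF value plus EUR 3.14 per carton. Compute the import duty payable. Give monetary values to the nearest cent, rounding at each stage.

Ad valorem component: 131701.27 × 6% = 7902.08
Specific component: 19111 × 3.14 = 60008.54
Import duty = 7902.08 + 60008.54 = 67910.62

Import duty: EUR 67910.62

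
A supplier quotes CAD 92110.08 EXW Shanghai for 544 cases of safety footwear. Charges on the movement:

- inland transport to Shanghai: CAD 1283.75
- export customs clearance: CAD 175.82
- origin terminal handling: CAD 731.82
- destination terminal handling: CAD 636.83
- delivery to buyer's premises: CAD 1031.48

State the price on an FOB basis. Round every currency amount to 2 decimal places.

Not relevant to the conversion: destination terminal, delivery — on the buyer under both terms; not part of either seller's price.
From EXW to FOB, the seller additionally bears: inland to port, export clearance, origin terminal.
FOB price = 92110.08 + 1283.75 + 175.82 + 731.82 = 94301.47

FOB price: CAD 94301.47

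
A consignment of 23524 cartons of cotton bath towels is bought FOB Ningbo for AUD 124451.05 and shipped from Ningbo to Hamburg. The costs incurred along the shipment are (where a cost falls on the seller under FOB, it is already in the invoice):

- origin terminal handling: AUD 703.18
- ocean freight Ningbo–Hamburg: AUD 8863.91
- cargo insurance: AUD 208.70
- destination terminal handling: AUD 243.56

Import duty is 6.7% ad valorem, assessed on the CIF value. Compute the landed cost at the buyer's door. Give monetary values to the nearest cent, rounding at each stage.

FOB: the seller bears costs until goods are on board at the origin port; the buyer bears freight, insurance and all costs thereafter.
Already in the invoice (seller's account under FOB): origin terminal — exclude.
CIF value = FOB price + freight + insurance = 124451.05 + 8863.91 + 208.70 = 133523.66
Import duty = 133523.66 × 6.7% = 8946.09
Buyer bears: freight 8863.91 + insurance 208.70 + destination terminal 243.56 + duty 8946.09 = 18262.26
Landed cost = invoice 124451.05 + 18262.26 = 142713.31

Total landed cost: AUD 142713.31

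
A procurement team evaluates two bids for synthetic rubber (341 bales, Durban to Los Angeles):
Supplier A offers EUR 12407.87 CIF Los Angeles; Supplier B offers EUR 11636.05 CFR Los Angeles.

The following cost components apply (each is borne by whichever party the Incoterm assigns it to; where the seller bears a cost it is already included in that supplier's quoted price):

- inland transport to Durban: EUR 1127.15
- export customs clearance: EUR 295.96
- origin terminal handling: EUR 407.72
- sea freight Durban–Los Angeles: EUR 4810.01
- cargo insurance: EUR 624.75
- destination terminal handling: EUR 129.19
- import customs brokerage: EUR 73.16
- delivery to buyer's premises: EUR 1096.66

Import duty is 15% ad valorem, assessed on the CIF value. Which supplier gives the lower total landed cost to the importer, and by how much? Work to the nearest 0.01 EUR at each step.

Supplier B is cheaper by EUR 169.13

Supplier A (CIF):
The CIF price already equals the CIF value: 12407.87
Import duty = 12407.87 × 15% = 1861.18
Buyer bears (A): 129.19 + 73.16 + 1096.66 = 1299.01
Landed cost (A) = invoice 12407.87 + 1299.01 + duty 1861.18 = 15568.06
Supplier B (CFR):
CIF value = CFR price + insurance = 11636.05 + 624.75 = 12260.80
Import duty = 12260.80 × 15% = 1839.12
Buyer bears (B): 624.75 + 129.19 + 73.16 + 1096.66 = 1923.76
Landed cost (B) = invoice 11636.05 + 1923.76 + duty 1839.12 = 15398.93
Difference = |15568.06 − 15398.93| = 169.13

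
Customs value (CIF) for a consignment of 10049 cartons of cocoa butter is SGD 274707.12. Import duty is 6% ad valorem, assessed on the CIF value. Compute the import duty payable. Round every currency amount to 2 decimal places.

Import duty = 274707.12 × 6% = 16482.43

Import duty: SGD 16482.43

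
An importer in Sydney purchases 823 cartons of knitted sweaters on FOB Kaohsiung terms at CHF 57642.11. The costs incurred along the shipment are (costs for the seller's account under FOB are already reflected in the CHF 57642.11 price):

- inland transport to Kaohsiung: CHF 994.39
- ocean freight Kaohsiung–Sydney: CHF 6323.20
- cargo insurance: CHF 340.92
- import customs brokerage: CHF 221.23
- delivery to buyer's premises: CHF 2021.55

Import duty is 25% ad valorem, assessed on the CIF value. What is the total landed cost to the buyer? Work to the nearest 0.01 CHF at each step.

Total landed cost: CHF 82625.57

FOB: the seller bears costs until goods are on board at the origin port; the buyer bears freight, insurance and all costs thereafter.
Already in the invoice (seller's account under FOB): inland to port — exclude.
CIF value = FOB price + freight + insurance = 57642.11 + 6323.20 + 340.92 = 64306.23
Import duty = 64306.23 × 25% = 16076.56
Buyer bears: freight 6323.20 + insurance 340.92 + brokerage 221.23 + delivery 2021.55 + duty 16076.56 = 24983.46
Landed cost = invoice 57642.11 + 24983.46 = 82625.57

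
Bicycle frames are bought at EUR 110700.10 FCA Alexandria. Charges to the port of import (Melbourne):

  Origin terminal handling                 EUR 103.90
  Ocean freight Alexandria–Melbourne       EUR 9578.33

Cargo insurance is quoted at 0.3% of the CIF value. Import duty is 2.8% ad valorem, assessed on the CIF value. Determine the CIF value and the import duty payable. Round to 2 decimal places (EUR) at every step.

CIF value: EUR 120744.56; import duty: EUR 3380.85

Let C be the CIF value. C = FCA price + pre-shipment costs + freight + 0.3% × C
C − 0.3% × C = 110700.10 + 103.90 + 9578.33
0.997 × C = 120382.33
C = 120382.33 / 0.997 = 120744.56
Insurance premium = 0.3% × 120744.56 = 362.23
Import duty = 120744.56 × 2.8% = 3380.85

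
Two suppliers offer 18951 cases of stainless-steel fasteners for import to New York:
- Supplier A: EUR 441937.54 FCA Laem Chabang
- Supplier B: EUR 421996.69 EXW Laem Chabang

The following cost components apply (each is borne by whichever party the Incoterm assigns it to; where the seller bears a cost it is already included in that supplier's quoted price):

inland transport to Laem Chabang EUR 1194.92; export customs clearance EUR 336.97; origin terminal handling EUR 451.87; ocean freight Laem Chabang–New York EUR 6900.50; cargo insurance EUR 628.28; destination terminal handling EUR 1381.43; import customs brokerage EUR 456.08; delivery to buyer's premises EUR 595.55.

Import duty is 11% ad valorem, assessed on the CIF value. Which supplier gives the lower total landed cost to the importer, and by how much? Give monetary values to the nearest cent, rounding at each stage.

Supplier A (FCA):
CIF value = FCA price + origin terminal + freight + insurance = 441937.54 + 451.87 + 6900.50 + 628.28 = 449918.19
Import duty = 449918.19 × 11% = 49491.00
Buyer bears (A): 451.87 + 6900.50 + 628.28 + 1381.43 + 456.08 + 595.55 = 10413.71
Landed cost (A) = invoice 441937.54 + 10413.71 + duty 49491.00 = 501842.25
Supplier B (EXW):
CIF value = EXW price + inland to port + export clearance + origin terminal + freight + insurance = 421996.69 + 1194.92 + 336.97 + 451.87 + 6900.50 + 628.28 = 431509.23
Import duty = 431509.23 × 11% = 47466.02
Buyer bears (B): 1194.92 + 336.97 + 451.87 + 6900.50 + 628.28 + 1381.43 + 456.08 + 595.55 = 11945.60
Landed cost (B) = invoice 421996.69 + 11945.60 + duty 47466.02 = 481408.31
Difference = |501842.25 − 481408.31| = 20433.94

Supplier B is cheaper by EUR 20433.94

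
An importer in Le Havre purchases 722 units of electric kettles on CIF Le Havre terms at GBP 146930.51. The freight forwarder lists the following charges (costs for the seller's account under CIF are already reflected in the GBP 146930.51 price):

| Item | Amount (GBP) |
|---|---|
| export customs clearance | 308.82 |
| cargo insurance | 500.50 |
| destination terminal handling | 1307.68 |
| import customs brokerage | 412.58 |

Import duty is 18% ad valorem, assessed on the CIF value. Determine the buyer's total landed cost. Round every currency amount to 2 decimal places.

Total landed cost: GBP 175098.26

CIF: the seller pays costs through ocean freight and marine insurance to the destination port.
Already in the invoice (seller's account under CIF): export clearance, insurance — exclude.
The CIF price already equals the CIF value: 146930.51
Import duty = 146930.51 × 18% = 26447.49
Buyer bears: destination terminal 1307.68 + brokerage 412.58 + duty 26447.49 = 28167.75
Landed cost = invoice 146930.51 + 28167.75 = 175098.26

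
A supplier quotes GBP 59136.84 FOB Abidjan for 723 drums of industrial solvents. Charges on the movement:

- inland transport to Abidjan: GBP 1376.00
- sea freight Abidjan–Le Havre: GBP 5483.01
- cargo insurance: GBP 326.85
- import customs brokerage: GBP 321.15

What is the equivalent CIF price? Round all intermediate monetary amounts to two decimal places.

CIF price: GBP 64946.70

Not relevant to the conversion: inland to port — on the seller under both FOB and CIF; already in the FOB price and stays in the CIF price. brokerage — on the buyer under both terms; not part of either seller's price.
From FOB to CIF, the seller additionally bears: freight, insurance.
CIF price = 59136.84 + 5483.01 + 326.85 = 64946.70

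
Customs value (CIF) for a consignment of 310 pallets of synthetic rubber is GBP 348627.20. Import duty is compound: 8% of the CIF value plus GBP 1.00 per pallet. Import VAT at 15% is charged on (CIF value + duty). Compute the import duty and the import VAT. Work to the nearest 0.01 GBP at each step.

Import duty: GBP 28200.18; import VAT: GBP 56524.11

Ad valorem component: 348627.20 × 8% = 27890.18
Specific component: 310 × 1.00 = 310.00
Import duty = 27890.18 + 310.00 = 28200.18
VAT base = CIF + duty = 348627.20 + 28200.18 = 376827.38
Import VAT = 376827.38 × 15% = 56524.11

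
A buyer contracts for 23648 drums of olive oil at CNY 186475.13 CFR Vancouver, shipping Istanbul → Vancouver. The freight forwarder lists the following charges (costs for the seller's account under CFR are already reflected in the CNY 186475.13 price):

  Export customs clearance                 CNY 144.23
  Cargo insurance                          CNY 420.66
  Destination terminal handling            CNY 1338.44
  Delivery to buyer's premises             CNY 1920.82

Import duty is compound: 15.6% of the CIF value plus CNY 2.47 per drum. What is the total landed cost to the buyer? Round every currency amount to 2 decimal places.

Total landed cost: CNY 277721.35

CFR: the seller pays costs through ocean freight to the destination port, but not insurance.
Already in the invoice (seller's account under CFR): export clearance — exclude.
CIF value = CFR price + insurance = 186475.13 + 420.66 = 186895.79
Ad valorem component: 186895.79 × 15.6% = 29155.74
Specific component: 23648 × 2.47 = 58410.56
Import duty = 29155.74 + 58410.56 = 87566.30
Buyer bears: insurance 420.66 + destination terminal 1338.44 + delivery 1920.82 + duty 87566.30 = 91246.22
Landed cost = invoice 186475.13 + 91246.22 = 277721.35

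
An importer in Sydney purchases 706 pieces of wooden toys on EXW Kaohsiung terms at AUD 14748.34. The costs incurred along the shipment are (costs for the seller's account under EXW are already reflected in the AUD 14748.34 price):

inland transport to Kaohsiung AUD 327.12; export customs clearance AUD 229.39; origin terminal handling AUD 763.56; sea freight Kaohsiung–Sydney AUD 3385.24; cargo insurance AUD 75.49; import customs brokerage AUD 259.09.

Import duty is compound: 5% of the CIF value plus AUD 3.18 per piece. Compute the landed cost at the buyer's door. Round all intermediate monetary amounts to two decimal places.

EXW: the seller makes goods available at their premises; the buyer bears all onward costs.
CIF value = EXW price + inland to port + export clearance + origin terminal + freight + insurance = 14748.34 + 327.12 + 229.39 + 763.56 + 3385.24 + 75.49 = 19529.14
Ad valorem component: 19529.14 × 5% = 976.46
Specific component: 706 × 3.18 = 2245.08
Import duty = 976.46 + 2245.08 = 3221.54
Buyer bears: inland to port 327.12 + export clearance 229.39 + origin terminal 763.56 + freight 3385.24 + insurance 75.49 + brokerage 259.09 + duty 3221.54 = 8261.43
Landed cost = invoice 14748.34 + 8261.43 = 23009.77

Total landed cost: AUD 23009.77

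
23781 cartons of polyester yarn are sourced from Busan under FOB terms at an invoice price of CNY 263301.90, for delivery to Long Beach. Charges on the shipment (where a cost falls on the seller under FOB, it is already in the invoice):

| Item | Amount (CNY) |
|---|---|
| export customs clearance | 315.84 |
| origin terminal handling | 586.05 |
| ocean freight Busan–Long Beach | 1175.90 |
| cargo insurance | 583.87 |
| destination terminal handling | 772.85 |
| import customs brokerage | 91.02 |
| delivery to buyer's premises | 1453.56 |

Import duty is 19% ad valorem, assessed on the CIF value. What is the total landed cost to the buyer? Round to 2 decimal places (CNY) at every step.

FOB: the seller bears costs until goods are on board at the origin port; the buyer bears freight, insurance and all costs thereafter.
Already in the invoice (seller's account under FOB): export clearance, origin terminal — exclude.
CIF value = FOB price + freight + insurance = 263301.90 + 1175.90 + 583.87 = 265061.67
Import duty = 265061.67 × 19% = 50361.72
Buyer bears: freight 1175.90 + insurance 583.87 + destination terminal 772.85 + brokerage 91.02 + delivery 1453.56 + duty 50361.72 = 54438.92
Landed cost = invoice 263301.90 + 54438.92 = 317740.82

Total landed cost: CNY 317740.82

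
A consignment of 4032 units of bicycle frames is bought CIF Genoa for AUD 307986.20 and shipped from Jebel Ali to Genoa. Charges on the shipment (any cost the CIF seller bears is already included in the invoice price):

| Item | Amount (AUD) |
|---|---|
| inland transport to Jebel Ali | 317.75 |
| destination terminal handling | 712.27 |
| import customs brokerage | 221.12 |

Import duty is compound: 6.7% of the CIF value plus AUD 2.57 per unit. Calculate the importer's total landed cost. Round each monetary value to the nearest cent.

CIF: the seller pays costs through ocean freight and marine insurance to the destination port.
Already in the invoice (seller's account under CIF): inland to port — exclude.
The CIF price already equals the CIF value: 307986.20
Ad valorem component: 307986.20 × 6.7% = 20635.08
Specific component: 4032 × 2.57 = 10362.24
Import duty = 20635.08 + 10362.24 = 30997.32
Buyer bears: destination terminal 712.27 + brokerage 221.12 + duty 30997.32 = 31930.71
Landed cost = invoice 307986.20 + 31930.71 = 339916.91

Total landed cost: AUD 339916.91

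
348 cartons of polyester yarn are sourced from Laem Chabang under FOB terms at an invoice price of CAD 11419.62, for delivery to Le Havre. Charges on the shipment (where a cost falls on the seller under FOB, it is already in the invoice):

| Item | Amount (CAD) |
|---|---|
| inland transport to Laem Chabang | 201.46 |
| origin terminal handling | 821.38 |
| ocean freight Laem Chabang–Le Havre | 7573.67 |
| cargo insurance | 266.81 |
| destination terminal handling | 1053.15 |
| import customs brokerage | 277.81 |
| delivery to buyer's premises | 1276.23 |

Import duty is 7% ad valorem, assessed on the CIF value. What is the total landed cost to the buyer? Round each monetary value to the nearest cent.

Total landed cost: CAD 23215.50

FOB: the seller bears costs until goods are on board at the origin port; the buyer bears freight, insurance and all costs thereafter.
Already in the invoice (seller's account under FOB): inland to port, origin terminal — exclude.
CIF value = FOB price + freight + insurance = 11419.62 + 7573.67 + 266.81 = 19260.10
Import duty = 19260.10 × 7% = 1348.21
Buyer bears: freight 7573.67 + insurance 266.81 + destination terminal 1053.15 + brokerage 277.81 + delivery 1276.23 + duty 1348.21 = 11795.88
Landed cost = invoice 11419.62 + 11795.88 = 23215.50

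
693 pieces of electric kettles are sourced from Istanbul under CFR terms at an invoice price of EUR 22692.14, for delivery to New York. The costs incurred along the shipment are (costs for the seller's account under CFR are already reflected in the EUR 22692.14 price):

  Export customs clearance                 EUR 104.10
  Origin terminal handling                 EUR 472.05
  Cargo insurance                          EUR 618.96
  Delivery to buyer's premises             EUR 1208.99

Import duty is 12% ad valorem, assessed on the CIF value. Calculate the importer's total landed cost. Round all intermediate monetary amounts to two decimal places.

Total landed cost: EUR 27317.42

CFR: the seller pays costs through ocean freight to the destination port, but not insurance.
Already in the invoice (seller's account under CFR): export clearance, origin terminal — exclude.
CIF value = CFR price + insurance = 22692.14 + 618.96 = 23311.10
Import duty = 23311.10 × 12% = 2797.33
Buyer bears: insurance 618.96 + delivery 1208.99 + duty 2797.33 = 4625.28
Landed cost = invoice 22692.14 + 4625.28 = 27317.42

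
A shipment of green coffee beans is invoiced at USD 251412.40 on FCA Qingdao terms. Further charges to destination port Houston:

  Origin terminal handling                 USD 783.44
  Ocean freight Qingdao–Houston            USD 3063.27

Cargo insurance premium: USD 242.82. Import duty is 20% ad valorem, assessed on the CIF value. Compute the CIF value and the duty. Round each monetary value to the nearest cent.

CIF = FCA price + pre-shipment costs + freight + insurance
CIF = 251412.40 + 783.44 + 3063.27 + 242.82 = 255501.93
Import duty = 255501.93 × 20% = 51100.39

CIF value: USD 255501.93; import duty: USD 51100.39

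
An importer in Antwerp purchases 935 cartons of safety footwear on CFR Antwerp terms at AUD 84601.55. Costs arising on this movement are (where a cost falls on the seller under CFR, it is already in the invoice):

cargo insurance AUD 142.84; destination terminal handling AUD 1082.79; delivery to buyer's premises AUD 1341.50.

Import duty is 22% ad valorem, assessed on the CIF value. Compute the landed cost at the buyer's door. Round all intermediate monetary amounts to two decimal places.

Total landed cost: AUD 105812.45

CFR: the seller pays costs through ocean freight to the destination port, but not insurance.
CIF value = CFR price + insurance = 84601.55 + 142.84 = 84744.39
Import duty = 84744.39 × 22% = 18643.77
Buyer bears: insurance 142.84 + destination terminal 1082.79 + delivery 1341.50 + duty 18643.77 = 21210.90
Landed cost = invoice 84601.55 + 21210.90 = 105812.45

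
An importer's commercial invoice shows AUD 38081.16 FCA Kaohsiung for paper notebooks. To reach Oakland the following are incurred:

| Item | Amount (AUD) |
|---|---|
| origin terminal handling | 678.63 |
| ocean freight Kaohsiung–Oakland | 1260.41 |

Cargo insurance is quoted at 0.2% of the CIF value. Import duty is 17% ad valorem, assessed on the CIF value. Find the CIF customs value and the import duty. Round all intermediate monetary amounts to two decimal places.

Let C be the CIF value. C = FCA price + pre-shipment costs + freight + 0.2% × C
C − 0.2% × C = 38081.16 + 678.63 + 1260.41
0.998 × C = 40020.20
C = 40020.20 / 0.998 = 40100.40
Insurance premium = 0.2% × 40100.40 = 80.20
Import duty = 40100.40 × 17% = 6817.07

CIF value: AUD 40100.40; import duty: AUD 6817.07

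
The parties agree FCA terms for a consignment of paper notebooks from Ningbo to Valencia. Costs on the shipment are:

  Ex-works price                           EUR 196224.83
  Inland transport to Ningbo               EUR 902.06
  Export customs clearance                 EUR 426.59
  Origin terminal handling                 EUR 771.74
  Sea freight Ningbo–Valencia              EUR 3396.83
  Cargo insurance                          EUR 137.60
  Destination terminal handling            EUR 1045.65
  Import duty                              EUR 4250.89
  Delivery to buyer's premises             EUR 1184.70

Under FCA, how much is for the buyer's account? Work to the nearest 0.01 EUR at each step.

Buyer's account: EUR 10787.41

FCA: the seller delivers export-cleared goods to the carrier; the buyer bears costs from that point.
Seller's account: goods 196224.83 + inland to port 902.06 + export clearance 426.59 = 197553.48
Buyer's account: origin terminal 771.74 + freight 3396.83 + insurance 137.60 + destination terminal 1045.65 + duty 4250.89 + delivery 1184.70 = 10787.41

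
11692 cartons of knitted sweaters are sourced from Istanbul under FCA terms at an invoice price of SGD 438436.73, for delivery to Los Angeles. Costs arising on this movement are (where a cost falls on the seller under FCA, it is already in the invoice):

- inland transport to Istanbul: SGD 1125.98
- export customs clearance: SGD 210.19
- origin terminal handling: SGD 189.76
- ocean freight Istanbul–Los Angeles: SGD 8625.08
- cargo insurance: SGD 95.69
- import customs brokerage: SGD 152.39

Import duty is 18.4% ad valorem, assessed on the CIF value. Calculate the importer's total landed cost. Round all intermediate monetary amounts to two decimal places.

Total landed cost: SGD 529811.55

FCA: the seller delivers export-cleared goods to the carrier; the buyer bears costs from that point.
Already in the invoice (seller's account under FCA): inland to port, export clearance — exclude.
CIF value = FCA price + origin terminal + freight + insurance = 438436.73 + 189.76 + 8625.08 + 95.69 = 447347.26
Import duty = 447347.26 × 18.4% = 82311.90
Buyer bears: origin terminal 189.76 + freight 8625.08 + insurance 95.69 + brokerage 152.39 + duty 82311.90 = 91374.82
Landed cost = invoice 438436.73 + 91374.82 = 529811.55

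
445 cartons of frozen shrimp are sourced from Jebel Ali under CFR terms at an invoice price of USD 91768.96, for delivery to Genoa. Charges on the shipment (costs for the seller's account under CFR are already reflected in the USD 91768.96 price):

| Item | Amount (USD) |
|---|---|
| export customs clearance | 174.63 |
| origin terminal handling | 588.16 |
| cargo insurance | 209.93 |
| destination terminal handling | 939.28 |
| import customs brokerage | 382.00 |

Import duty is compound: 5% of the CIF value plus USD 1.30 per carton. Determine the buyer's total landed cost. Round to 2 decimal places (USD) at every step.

Total landed cost: USD 98477.61

CFR: the seller pays costs through ocean freight to the destination port, but not insurance.
Already in the invoice (seller's account under CFR): export clearance, origin terminal — exclude.
CIF value = CFR price + insurance = 91768.96 + 209.93 = 91978.89
Ad valorem component: 91978.89 × 5% = 4598.94
Specific component: 445 × 1.30 = 578.50
Import duty = 4598.94 + 578.50 = 5177.44
Buyer bears: insurance 209.93 + destination terminal 939.28 + brokerage 382.00 + duty 5177.44 = 6708.65
Landed cost = invoice 91768.96 + 6708.65 = 98477.61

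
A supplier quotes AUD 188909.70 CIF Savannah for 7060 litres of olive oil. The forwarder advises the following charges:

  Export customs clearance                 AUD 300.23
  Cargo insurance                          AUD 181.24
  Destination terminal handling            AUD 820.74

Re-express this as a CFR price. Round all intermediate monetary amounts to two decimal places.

Not relevant to the conversion: export clearance — on the seller under both CIF and CFR; already in the CIF price and stays in the CFR price. destination terminal — on the buyer under both terms; not part of either seller's price.
From CIF to CFR, the seller no longer bears: insurance.
CFR price = 188909.70 − 181.24 = 188728.46

CFR price: AUD 188728.46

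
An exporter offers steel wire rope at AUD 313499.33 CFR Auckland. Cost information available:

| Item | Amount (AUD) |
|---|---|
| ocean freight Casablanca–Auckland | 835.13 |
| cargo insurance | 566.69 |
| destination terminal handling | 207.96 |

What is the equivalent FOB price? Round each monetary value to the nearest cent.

FOB price: AUD 312664.20

Not relevant to the conversion: destination terminal, insurance — on the buyer under both terms; not part of either seller's price.
From CFR to FOB, the seller no longer bears: freight.
FOB price = 313499.33 − 835.13 = 312664.20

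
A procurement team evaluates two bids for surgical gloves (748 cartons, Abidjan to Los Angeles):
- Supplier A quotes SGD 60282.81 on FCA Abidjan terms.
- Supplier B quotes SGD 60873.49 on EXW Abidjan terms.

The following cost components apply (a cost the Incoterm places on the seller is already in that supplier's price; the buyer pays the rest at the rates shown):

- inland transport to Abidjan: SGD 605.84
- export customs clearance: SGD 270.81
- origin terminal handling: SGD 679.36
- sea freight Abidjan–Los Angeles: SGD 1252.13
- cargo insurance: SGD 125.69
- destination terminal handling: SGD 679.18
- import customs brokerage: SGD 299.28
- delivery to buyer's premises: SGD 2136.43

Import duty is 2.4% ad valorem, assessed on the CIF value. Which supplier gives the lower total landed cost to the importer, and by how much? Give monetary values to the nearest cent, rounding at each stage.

Supplier A is cheaper by SGD 1502.55

Supplier A (FCA):
CIF value = FCA price + origin terminal + freight + insurance = 60282.81 + 679.36 + 1252.13 + 125.69 = 62339.99
Import duty = 62339.99 × 2.4% = 1496.16
Buyer bears (A): 679.36 + 1252.13 + 125.69 + 679.18 + 299.28 + 2136.43 = 5172.07
Landed cost (A) = invoice 60282.81 + 5172.07 + duty 1496.16 = 66951.04
Supplier B (EXW):
CIF value = EXW price + inland to port + export clearance + origin terminal + freight + insurance = 60873.49 + 605.84 + 270.81 + 679.36 + 1252.13 + 125.69 = 63807.32
Import duty = 63807.32 × 2.4% = 1531.38
Buyer bears (B): 605.84 + 270.81 + 679.36 + 1252.13 + 125.69 + 679.18 + 299.28 + 2136.43 = 6048.72
Landed cost (B) = invoice 60873.49 + 6048.72 + duty 1531.38 = 68453.59
Difference = |66951.04 − 68453.59| = 1502.55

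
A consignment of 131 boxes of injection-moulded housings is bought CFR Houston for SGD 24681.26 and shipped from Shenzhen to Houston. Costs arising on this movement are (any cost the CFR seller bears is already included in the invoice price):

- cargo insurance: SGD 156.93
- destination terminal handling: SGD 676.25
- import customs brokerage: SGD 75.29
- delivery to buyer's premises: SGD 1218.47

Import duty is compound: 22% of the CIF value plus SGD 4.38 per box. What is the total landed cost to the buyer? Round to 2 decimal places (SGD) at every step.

Total landed cost: SGD 32846.38

CFR: the seller pays costs through ocean freight to the destination port, but not insurance.
CIF value = CFR price + insurance = 24681.26 + 156.93 = 24838.19
Ad valorem component: 24838.19 × 22% = 5464.40
Specific component: 131 × 4.38 = 573.78
Import duty = 5464.40 + 573.78 = 6038.18
Buyer bears: insurance 156.93 + destination terminal 676.25 + brokerage 75.29 + delivery 1218.47 + duty 6038.18 = 8165.12
Landed cost = invoice 24681.26 + 8165.12 = 32846.38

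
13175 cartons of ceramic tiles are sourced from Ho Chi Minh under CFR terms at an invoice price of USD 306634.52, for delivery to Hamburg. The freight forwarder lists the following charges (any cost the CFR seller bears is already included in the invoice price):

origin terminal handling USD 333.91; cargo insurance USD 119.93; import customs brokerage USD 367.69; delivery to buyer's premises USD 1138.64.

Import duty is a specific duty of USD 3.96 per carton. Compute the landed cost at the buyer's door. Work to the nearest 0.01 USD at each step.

Total landed cost: USD 360433.78

CFR: the seller pays costs through ocean freight to the destination port, but not insurance.
Already in the invoice (seller's account under CFR): origin terminal — exclude.
CIF value = CFR price + insurance = 306634.52 + 119.93 = 306754.45
Import duty = 13175 × 3.96 = 52173.00
Buyer bears: insurance 119.93 + brokerage 367.69 + delivery 1138.64 + duty 52173.00 = 53799.26
Landed cost = invoice 306634.52 + 53799.26 = 360433.78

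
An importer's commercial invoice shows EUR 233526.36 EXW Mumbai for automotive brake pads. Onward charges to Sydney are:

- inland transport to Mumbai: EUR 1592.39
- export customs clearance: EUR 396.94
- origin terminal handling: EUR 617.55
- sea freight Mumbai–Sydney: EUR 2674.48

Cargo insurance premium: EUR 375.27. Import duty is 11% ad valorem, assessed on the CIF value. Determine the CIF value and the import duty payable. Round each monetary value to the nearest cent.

CIF = EXW price + pre-shipment costs + freight + insurance
CIF = 233526.36 + 1592.39 + 396.94 + 617.55 + 2674.48 + 375.27 = 239182.99
Import duty = 239182.99 × 11% = 26310.13

CIF value: EUR 239182.99; import duty: EUR 26310.13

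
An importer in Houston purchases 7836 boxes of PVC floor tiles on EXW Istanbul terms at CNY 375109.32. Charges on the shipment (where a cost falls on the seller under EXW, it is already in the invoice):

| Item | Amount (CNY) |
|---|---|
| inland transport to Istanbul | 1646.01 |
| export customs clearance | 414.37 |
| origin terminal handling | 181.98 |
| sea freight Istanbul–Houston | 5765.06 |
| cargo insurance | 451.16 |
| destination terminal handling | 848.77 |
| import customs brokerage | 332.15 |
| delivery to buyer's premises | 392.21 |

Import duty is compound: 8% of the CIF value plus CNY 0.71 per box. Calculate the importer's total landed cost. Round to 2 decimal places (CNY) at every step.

Total landed cost: CNY 421390.02

EXW: the seller makes goods available at their premises; the buyer bears all onward costs.
CIF value = EXW price + inland to port + export clearance + origin terminal + freight + insurance = 375109.32 + 1646.01 + 414.37 + 181.98 + 5765.06 + 451.16 = 383567.90
Ad valorem component: 383567.90 × 8% = 30685.43
Specific component: 7836 × 0.71 = 5563.56
Import duty = 30685.43 + 5563.56 = 36248.99
Buyer bears: inland to port 1646.01 + export clearance 414.37 + origin terminal 181.98 + freight 5765.06 + insurance 451.16 + destination terminal 848.77 + brokerage 332.15 + delivery 392.21 + duty 36248.99 = 46280.70
Landed cost = invoice 375109.32 + 46280.70 = 421390.02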